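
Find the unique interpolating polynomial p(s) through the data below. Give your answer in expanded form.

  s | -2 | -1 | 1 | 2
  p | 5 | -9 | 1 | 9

Newton's divided differences:
p[-2,-1] = (-9 - 5) / (-1 - (-2)) = -14
p[-1,1] = (1 - (-9)) / (1 - (-1)) = 5
p[1,2] = (9 - 1) / (2 - 1) = 8
p[-2,-1,1] = (5 - (-14)) / (1 - (-2)) = 19/3
p[-1,1,2] = (8 - 5) / (2 - (-1)) = 1
p[-2,-1,1,2] = (1 - 19/3) / (2 - (-2)) = -4/3
p(s) = 5 + (-14)·(s + 2) + (19/3)·(s + 2)(s + 1) + (-4/3)·(s + 2)(s + 1)(s - 1)
Expanding: p(s) = -(4/3)s^3 + (11/3)s^2 + (19/3)s - 23/3

p(s) = -(4/3)s^3 + (11/3)s^2 + (19/3)s - 23/3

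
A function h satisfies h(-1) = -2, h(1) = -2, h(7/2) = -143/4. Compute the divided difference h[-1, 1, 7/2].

h[-1,1] = (-2 - (-2)) / (1 - (-1)) = 0
h[1,7/2] = (-143/4 - (-2)) / (7/2 - 1) = -27/2
h[-1,1,7/2] = (-27/2 - 0) / (7/2 - (-1)) = -3

-3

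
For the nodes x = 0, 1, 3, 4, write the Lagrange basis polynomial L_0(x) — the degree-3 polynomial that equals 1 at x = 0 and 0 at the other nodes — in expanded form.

L_0(x) = (x - 1)(x - 3)(x - 4) / [(-1)·(-3)·(-4)]
       = (x^3 - 8x^2 + 19x - 12) / (-12)

L_0(x) = -(1/12)x^3 + (2/3)x^2 - (19/12)x + 1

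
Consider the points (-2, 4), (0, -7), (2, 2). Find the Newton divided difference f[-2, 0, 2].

f[-2,0] = (-7 - 4) / (0 - (-2)) = -11/2
f[0,2] = (2 - (-7)) / (2 - 0) = 9/2
f[-2,0,2] = (9/2 - (-11/2)) / (2 - (-2)) = 5/2

5/2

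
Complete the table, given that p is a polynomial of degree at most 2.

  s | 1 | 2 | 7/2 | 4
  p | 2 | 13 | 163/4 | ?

The 3 known values determine p uniquely (degree ≤ 2).
L_0(4) = (2)·(1/2)/[(-1)·(-5/2)] = 2/5
L_1(4) = (3)·(1/2)/[(1)·(-3/2)] = -1
L_2(4) = (3)·(2)/[(5/2)·(3/2)] = 8/5
Sum: 2·(2/5) + 13·(-1) + 163/4·(8/5) = 53

53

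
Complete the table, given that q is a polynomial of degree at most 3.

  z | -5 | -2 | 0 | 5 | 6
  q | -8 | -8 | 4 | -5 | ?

-4304/175

The 4 known values determine q uniquely (degree ≤ 3).
Evaluate each Lagrange basis at z = 6:
L_0(6) = (8)·(6)·(1)/[(-3)·(-5)·(-10)] = -8/25
L_1(6) = (11)·(6)·(1)/[(3)·(-2)·(-7)] = 11/7
L_2(6) = (11)·(8)·(1)/[(5)·(2)·(-5)] = -44/25
L_3(6) = (11)·(8)·(6)/[(10)·(7)·(5)] = 264/175
Sum: (-8)·(-8/25) + (-8)·(11/7) + 4·(-44/25) + (-5)·(264/175) = -4304/175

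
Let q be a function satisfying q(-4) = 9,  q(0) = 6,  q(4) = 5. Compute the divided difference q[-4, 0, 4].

q[-4,0] = (6 - 9) / (0 - (-4)) = -3/4
q[0,4] = (5 - 6) / (4 - 0) = -1/4
q[-4,0,4] = (-1/4 - (-3/4)) / (4 - (-4)) = 1/16

1/16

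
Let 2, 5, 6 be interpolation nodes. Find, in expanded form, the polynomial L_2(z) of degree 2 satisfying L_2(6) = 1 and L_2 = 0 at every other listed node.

L_2(z) = (z - 2)(z - 5) / [(4)·(1)]
       = (z^2 - 7z + 10) / (4)

L_2(z) = (1/4)z^2 - (7/4)z + 5/2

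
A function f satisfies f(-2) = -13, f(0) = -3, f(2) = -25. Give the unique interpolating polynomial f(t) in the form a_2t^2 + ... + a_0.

f(t) = -4t^2 - 3t - 3

Build the Lagrange basis polynomials:
L_0(t) = t(t - 2) / [8] = (1/8)t^2 - (1/4)t
L_1(t) = (t + 2)(t - 2) / [-4] = -(1/4)t^2 + 1
L_2(t) = (t + 2)t / [8] = (1/8)t^2 + (1/4)t
f(t) = (-13)·L_0 + (-3)·L_1 + (-25)·L_2
  (-13)·L_0(t) = -(13/8)t^2 + (13/4)t
  (-3)·L_1(t) = (3/4)t^2 - 3
  (-25)·L_2(t) = -(25/8)t^2 - (25/4)t
Adding term by term: -4t^2 - 3t - 3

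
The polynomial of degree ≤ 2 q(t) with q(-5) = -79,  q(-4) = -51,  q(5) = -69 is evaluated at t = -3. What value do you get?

Evaluate each Lagrange basis at t = -3:
L_0(-3) = (1)·(-8)/[(-1)·(-10)] = -4/5
L_1(-3) = (2)·(-8)/[(1)·(-9)] = 16/9
L_2(-3) = (2)·(1)/[(10)·(9)] = 1/45
Sum: (-79)·(-4/5) + (-51)·(16/9) + (-69)·(1/45) = -29

-29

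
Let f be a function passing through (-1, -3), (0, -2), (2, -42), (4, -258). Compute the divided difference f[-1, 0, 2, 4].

-3

f[-1,0] = (-2 - (-3)) / (0 - (-1)) = 1
f[0,2] = (-42 - (-2)) / (2 - 0) = -20
f[2,4] = (-258 - (-42)) / (4 - 2) = -108
f[-1,0,2] = (-20 - 1) / (2 - (-1)) = -7
f[0,2,4] = (-108 - (-20)) / (4 - 0) = -22
f[-1,0,2,4] = (-22 - (-7)) / (4 - (-1)) = -3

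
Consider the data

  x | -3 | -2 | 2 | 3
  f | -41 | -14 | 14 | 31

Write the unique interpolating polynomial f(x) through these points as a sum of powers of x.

Newton's divided differences:
f[-3,-2] = (-14 - (-41)) / (-2 - (-3)) = 27
f[-2,2] = (14 - (-14)) / (2 - (-2)) = 7
f[2,3] = (31 - 14) / (3 - 2) = 17
f[-3,-2,2] = (7 - 27) / (2 - (-3)) = -4
f[-2,2,3] = (17 - 7) / (3 - (-2)) = 2
f[-3,-2,2,3] = (2 - (-4)) / (3 - (-3)) = 1
f(x) = -41 + 27·(x + 3) + (-4)·(x + 3)(x + 2) + 1·(x + 3)(x + 2)(x - 2)
Expanding: f(x) = x^3 - x^2 + 3x + 4

f(x) = x^3 - x^2 + 3x + 4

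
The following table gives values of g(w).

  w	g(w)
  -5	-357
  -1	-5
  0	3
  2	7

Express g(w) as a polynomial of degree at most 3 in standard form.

g(w) = 2w^3 - 4w^2 + 2w + 3

Build the Lagrange basis polynomials:
L_0(w) = (w + 1)w(w - 2) / [-140] = -(1/140)w^3 + (1/140)w^2 + (1/70)w
L_1(w) = (w + 5)w(w - 2) / [12] = (1/12)w^3 + (1/4)w^2 - (5/6)w
L_2(w) = (w + 5)(w + 1)(w - 2) / [-10] = -(1/10)w^3 - (2/5)w^2 + (7/10)w + 1
L_3(w) = (w + 5)(w + 1)w / [42] = (1/42)w^3 + (1/7)w^2 + (5/42)w
g(w) = (-357)·L_0 + (-5)·L_1 + 3·L_2 + 7·L_3
  (-357)·L_0(w) = (51/20)w^3 - (51/20)w^2 - (51/10)w
  (-5)·L_1(w) = -(5/12)w^3 - (5/4)w^2 + (25/6)w
  3·L_2(w) = -(3/10)w^3 - (6/5)w^2 + (21/10)w + 3
  7·L_3(w) = (1/6)w^3 + w^2 + (5/6)w
Adding term by term: 2w^3 - 4w^2 + 2w + 3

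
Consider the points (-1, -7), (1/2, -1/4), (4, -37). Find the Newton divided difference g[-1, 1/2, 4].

g[-1,1/2] = (-1/4 - (-7)) / (1/2 - (-1)) = 9/2
g[1/2,4] = (-37 - (-1/4)) / (4 - 1/2) = -21/2
g[-1,1/2,4] = (-21/2 - 9/2) / (4 - (-1)) = -3

-3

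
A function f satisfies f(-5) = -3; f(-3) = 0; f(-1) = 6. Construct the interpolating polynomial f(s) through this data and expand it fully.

Build the Lagrange basis polynomials:
L_0(s) = (s + 3)(s + 1) / [8] = (1/8)s^2 + (1/2)s + 3/8
L_1(s) = (s + 5)(s + 1) / [-4] = -(1/4)s^2 - (3/2)s - 5/4
L_2(s) = (s + 5)(s + 3) / [8] = (1/8)s^2 + s + 15/8
f(s) = (-3)·L_0 + 0·L_1 + 6·L_2
  (-3)·L_0(s) = -(3/8)s^2 - (3/2)s - 9/8
  0·L_1(s) = 0
  6·L_2(s) = (3/4)s^2 + 6s + 45/4
Adding term by term: (3/8)s^2 + (9/2)s + 81/8

f(s) = (3/8)s^2 + (9/2)s + 81/8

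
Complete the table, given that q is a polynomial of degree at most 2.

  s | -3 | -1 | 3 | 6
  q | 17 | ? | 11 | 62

-1

The 3 known values determine q uniquely (degree ≤ 2).
L_0(-1) = (-4)·(-7)/[(-6)·(-9)] = 14/27
L_1(-1) = (2)·(-7)/[(6)·(-3)] = 7/9
L_2(-1) = (2)·(-4)/[(9)·(3)] = -8/27
Sum: 17·(14/27) + 11·(7/9) + 62·(-8/27) = -1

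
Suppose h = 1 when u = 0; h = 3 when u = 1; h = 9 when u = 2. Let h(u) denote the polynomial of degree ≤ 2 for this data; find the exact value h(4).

L_0(4) = (3)·(2)/[(-1)·(-2)] = 3
L_1(4) = (4)·(2)/[(1)·(-1)] = -8
L_2(4) = (4)·(3)/[(2)·(1)] = 6
Sum: 1·(3) + 3·(-8) + 9·(6) = 33

33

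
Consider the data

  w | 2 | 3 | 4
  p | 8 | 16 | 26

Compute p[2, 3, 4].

p[2,3] = (16 - 8) / (3 - 2) = 8
p[3,4] = (26 - 16) / (4 - 3) = 10
p[2,3,4] = (10 - 8) / (4 - 2) = 1

1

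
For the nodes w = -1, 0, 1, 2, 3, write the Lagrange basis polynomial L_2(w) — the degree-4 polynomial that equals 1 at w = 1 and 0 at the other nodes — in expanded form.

L_2(w) = (w + 1)w(w - 2)(w - 3) / [(2)·(1)·(-1)·(-2)]
       = (w^4 - 4w^3 + w^2 + 6w) / (4)

L_2(w) = (1/4)w^4 - w^3 + (1/4)w^2 + (3/2)w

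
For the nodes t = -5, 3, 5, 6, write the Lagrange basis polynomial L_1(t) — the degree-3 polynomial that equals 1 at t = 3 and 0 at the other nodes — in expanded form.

L_1(t) = (t + 5)(t - 5)(t - 6) / [(8)·(-2)·(-3)]
       = (t^3 - 6t^2 - 25t + 150) / (48)

L_1(t) = (1/48)t^3 - (1/8)t^2 - (25/48)t + 25/8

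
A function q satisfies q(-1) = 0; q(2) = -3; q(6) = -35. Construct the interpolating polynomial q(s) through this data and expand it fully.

q(s) = -s^2 + 1

Newton's divided differences:
q[-1,2] = (-3 - 0) / (2 - (-1)) = -1
q[2,6] = (-35 - (-3)) / (6 - 2) = -8
q[-1,2,6] = (-8 - (-1)) / (6 - (-1)) = -1
q(s) = (-1)·(s + 1) + (-1)·(s + 1)(s - 2)
Expanding: q(s) = -s^2 + 1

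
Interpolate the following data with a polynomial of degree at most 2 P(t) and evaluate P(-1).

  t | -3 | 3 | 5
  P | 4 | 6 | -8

12

Using Newton's divided-difference form:
P[-3,3] = (6 - 4) / (3 - (-3)) = 1/3
P[3,5] = (-8 - 6) / (5 - 3) = -7
P[-3,3,5] = (-7 - 1/3) / (5 - (-3)) = -11/12
P(-1) = 4 + (1/3)·(2) + (-11/12)·(2)·(-4) = 12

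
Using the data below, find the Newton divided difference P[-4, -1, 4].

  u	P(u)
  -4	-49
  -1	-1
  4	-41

-3

P[-4,-1] = (-1 - (-49)) / (-1 - (-4)) = 16
P[-1,4] = (-41 - (-1)) / (4 - (-1)) = -8
P[-4,-1,4] = (-8 - 16) / (4 - (-4)) = -3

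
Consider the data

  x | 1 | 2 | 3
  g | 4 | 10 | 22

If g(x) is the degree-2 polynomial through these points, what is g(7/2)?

121/4

L_0(7/2) = (3/2)·(1/2)/[(-1)·(-2)] = 3/8
L_1(7/2) = (5/2)·(1/2)/[(1)·(-1)] = -5/4
L_2(7/2) = (5/2)·(3/2)/[(2)·(1)] = 15/8
Sum: 4·(3/8) + 10·(-5/4) + 22·(15/8) = 121/4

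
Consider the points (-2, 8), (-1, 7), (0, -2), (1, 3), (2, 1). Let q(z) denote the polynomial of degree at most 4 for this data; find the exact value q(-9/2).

Evaluate each Lagrange basis at z = -9/2:
L_0(-9/2) = (-7/2)·(-9/2)·(-11/2)·(-13/2)/[(-1)·(-2)·(-3)·(-4)] = 3003/128
L_1(-9/2) = (-5/2)·(-9/2)·(-11/2)·(-13/2)/[(1)·(-1)·(-2)·(-3)] = -2145/32
L_2(-9/2) = (-5/2)·(-7/2)·(-11/2)·(-13/2)/[(2)·(1)·(-1)·(-2)] = 5005/64
L_3(-9/2) = (-5/2)·(-7/2)·(-9/2)·(-13/2)/[(3)·(2)·(1)·(-1)] = -1365/32
L_4(-9/2) = (-5/2)·(-7/2)·(-9/2)·(-11/2)/[(4)·(3)·(2)·(1)] = 1155/128
Sum: 8·(3003/128) + 7·(-2145/32) + (-2)·(5005/64) + 3·(-1365/32) + 1·(1155/128) = -71281/128

-71281/128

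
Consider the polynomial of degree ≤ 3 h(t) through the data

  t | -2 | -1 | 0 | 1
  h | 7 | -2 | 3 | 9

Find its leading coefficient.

-13/6

The leading coefficient equals the top divided difference h[-2,-1,0,1].
h[-2,-1] = (-2 - 7) / (-1 - (-2)) = -9
h[-1,0] = (3 - (-2)) / (0 - (-1)) = 5
h[0,1] = (9 - 3) / (1 - 0) = 6
h[-2,-1,0] = (5 - (-9)) / (0 - (-2)) = 7
h[-1,0,1] = (6 - 5) / (1 - (-1)) = 1/2
h[-2,-1,0,1] = (1/2 - 7) / (1 - (-2)) = -13/6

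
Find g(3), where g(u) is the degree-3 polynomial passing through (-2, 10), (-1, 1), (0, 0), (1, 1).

-15

L_0(3) = (4)·(3)·(2)/[(-1)·(-2)·(-3)] = -4
L_1(3) = (5)·(3)·(2)/[(1)·(-1)·(-2)] = 15
L_2(3) = (5)·(4)·(2)/[(2)·(1)·(-1)] = -20
L_3(3) = (5)·(4)·(3)/[(3)·(2)·(1)] = 10
Sum: 10·(-4) + 1·(15) + 0 + 1·(10) = -15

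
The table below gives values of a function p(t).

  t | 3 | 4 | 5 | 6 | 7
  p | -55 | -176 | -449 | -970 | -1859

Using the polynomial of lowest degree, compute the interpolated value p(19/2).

Evaluate each Lagrange basis at t = 19/2:
L_0(19/2) = (11/2)·(9/2)·(7/2)·(5/2)/[(-1)·(-2)·(-3)·(-4)] = 1155/128
L_1(19/2) = (13/2)·(9/2)·(7/2)·(5/2)/[(1)·(-1)·(-2)·(-3)] = -1365/32
L_2(19/2) = (13/2)·(11/2)·(7/2)·(5/2)/[(2)·(1)·(-1)·(-2)] = 5005/64
L_3(19/2) = (13/2)·(11/2)·(9/2)·(5/2)/[(3)·(2)·(1)·(-1)] = -2145/32
L_4(19/2) = (13/2)·(11/2)·(9/2)·(7/2)/[(4)·(3)·(2)·(1)] = 3003/128
Sum: (-55)·(1155/128) + (-176)·(-1365/32) + (-449)·(5005/64) + (-970)·(-2145/32) + (-1859)·(3003/128) = -107129/16

-107129/16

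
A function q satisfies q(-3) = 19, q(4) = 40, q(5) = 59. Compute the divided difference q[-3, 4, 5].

q[-3,4] = (40 - 19) / (4 - (-3)) = 3
q[4,5] = (59 - 40) / (5 - 4) = 19
q[-3,4,5] = (19 - 3) / (5 - (-3)) = 2

2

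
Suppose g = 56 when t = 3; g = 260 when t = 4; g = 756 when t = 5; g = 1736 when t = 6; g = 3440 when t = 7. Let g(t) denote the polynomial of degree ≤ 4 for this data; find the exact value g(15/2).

37213/8

Using Newton's divided-difference form:
g[3,4] = (260 - 56) / (4 - 3) = 204
g[4,5] = (756 - 260) / (5 - 4) = 496
g[5,6] = (1736 - 756) / (6 - 5) = 980
g[6,7] = (3440 - 1736) / (7 - 6) = 1704
g[3,4,5] = (496 - 204) / (5 - 3) = 146
g[4,5,6] = (980 - 496) / (6 - 4) = 242
g[5,6,7] = (1704 - 980) / (7 - 5) = 362
g[3,4,5,6] = (242 - 146) / (6 - 3) = 32
g[4,5,6,7] = (362 - 242) / (7 - 4) = 40
g[3,4,5,6,7] = (40 - 32) / (7 - 3) = 2
g(15/2) = 56 + 204·(9/2) + 146·(9/2)·(7/2) + 32·(9/2)·(7/2)·(5/2) + 2·(9/2)·(7/2)·(5/2)·(3/2) = 37213/8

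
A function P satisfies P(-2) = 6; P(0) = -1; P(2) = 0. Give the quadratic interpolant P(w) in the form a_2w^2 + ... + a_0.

P(w) = w^2 - (3/2)w - 1

L_0(w) = w(w - 2) / [8] = (1/8)w^2 - (1/4)w
L_1(w) = (w + 2)(w - 2) / [-4] = -(1/4)w^2 + 1
L_2(w) = (w + 2)w / [8] = (1/8)w^2 + (1/4)w
P(w) = 6·L_0 + (-1)·L_1 + 0·L_2
  6·L_0(w) = (3/4)w^2 - (3/2)w
  (-1)·L_1(w) = (1/4)w^2 - 1
  0·L_2(w) = 0
Adding term by term: w^2 - (3/2)w - 1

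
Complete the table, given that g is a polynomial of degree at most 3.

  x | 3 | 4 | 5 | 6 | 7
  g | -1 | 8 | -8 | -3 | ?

69

The 4 known values determine g uniquely (degree ≤ 3).
Evaluate each Lagrange basis at x = 7:
L_0(7) = (3)·(2)·(1)/[(-1)·(-2)·(-3)] = -1
L_1(7) = (4)·(2)·(1)/[(1)·(-1)·(-2)] = 4
L_2(7) = (4)·(3)·(1)/[(2)·(1)·(-1)] = -6
L_3(7) = (4)·(3)·(2)/[(3)·(2)·(1)] = 4
Sum: (-1)·(-1) + 8·(4) + (-8)·(-6) + (-3)·(4) = 69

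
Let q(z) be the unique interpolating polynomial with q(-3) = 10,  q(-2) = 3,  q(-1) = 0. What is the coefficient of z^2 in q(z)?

The leading coefficient equals the top divided difference q[-3,-2,-1].
q[-3,-2] = (3 - 10) / (-2 - (-3)) = -7
q[-2,-1] = (0 - 3) / (-1 - (-2)) = -3
q[-3,-2,-1] = (-3 - (-7)) / (-1 - (-3)) = 2

2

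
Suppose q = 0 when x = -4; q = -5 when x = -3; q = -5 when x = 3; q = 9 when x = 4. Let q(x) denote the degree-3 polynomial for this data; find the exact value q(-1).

-102/7

Evaluate each Lagrange basis at x = -1:
L_0(-1) = (2)·(-4)·(-5)/[(-1)·(-7)·(-8)] = -5/7
L_1(-1) = (3)·(-4)·(-5)/[(1)·(-6)·(-7)] = 10/7
L_2(-1) = (3)·(2)·(-5)/[(7)·(6)·(-1)] = 5/7
L_3(-1) = (3)·(2)·(-4)/[(8)·(7)·(1)] = -3/7
Sum: 0 + (-5)·(10/7) + (-5)·(5/7) + 9·(-3/7) = -102/7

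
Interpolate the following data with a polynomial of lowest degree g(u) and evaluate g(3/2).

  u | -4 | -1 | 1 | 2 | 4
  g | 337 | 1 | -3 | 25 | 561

Using Newton's divided-difference form:
g[-4,-1] = (1 - 337) / (-1 - (-4)) = -112
g[-1,1] = (-3 - 1) / (1 - (-1)) = -2
g[1,2] = (25 - (-3)) / (2 - 1) = 28
g[2,4] = (561 - 25) / (4 - 2) = 268
g[-4,-1,1] = (-2 - (-112)) / (1 - (-4)) = 22
g[-1,1,2] = (28 - (-2)) / (2 - (-1)) = 10
g[1,2,4] = (268 - 28) / (4 - 1) = 80
g[-4,-1,1,2] = (10 - 22) / (2 - (-4)) = -2
g[-1,1,2,4] = (80 - 10) / (4 - (-1)) = 14
g[-4,-1,1,2,4] = (14 - (-2)) / (4 - (-4)) = 2
g(3/2) = 337 + (-112)·(11/2) + 22·(11/2)·(5/2) + (-2)·(11/2)·(5/2)·(1/2) + 2·(11/2)·(5/2)·(1/2)·(-1/2) = 23/8

23/8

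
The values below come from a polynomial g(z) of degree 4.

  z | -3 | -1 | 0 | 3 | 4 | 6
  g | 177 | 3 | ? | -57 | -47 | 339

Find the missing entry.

-3

The 5 known values determine g uniquely (degree ≤ 4).
L_0(0) = (1)·(-3)·(-4)·(-6)/[(-2)·(-6)·(-7)·(-9)] = -2/21
L_1(0) = (3)·(-3)·(-4)·(-6)/[(2)·(-4)·(-5)·(-7)] = 27/35
L_2(0) = (3)·(1)·(-4)·(-6)/[(6)·(4)·(-1)·(-3)] = 1
L_3(0) = (3)·(1)·(-3)·(-6)/[(7)·(5)·(1)·(-2)] = -27/35
L_4(0) = (3)·(1)·(-3)·(-4)/[(9)·(7)·(3)·(2)] = 2/21
Sum: 177·(-2/21) + 3·(27/35) + (-57)·(1) + (-47)·(-27/35) + 339·(2/21) = -3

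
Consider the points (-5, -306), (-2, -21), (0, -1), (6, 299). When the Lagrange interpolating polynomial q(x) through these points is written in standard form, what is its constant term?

L_0(x) = (x + 2)x(x - 6) / [-165] = -(1/165)x^3 + (4/165)x^2 + (4/55)x
L_1(x) = (x + 5)x(x - 6) / [48] = (1/48)x^3 - (1/48)x^2 - (5/8)x
L_2(x) = (x + 5)(x + 2)(x - 6) / [-60] = -(1/60)x^3 - (1/60)x^2 + (8/15)x + 1
L_3(x) = (x + 5)(x + 2)x / [528] = (1/528)x^3 + (7/528)x^2 + (5/264)x
q(x) = (-306)·L_0 + (-21)·L_1 + (-1)·L_2 + 299·L_3
Only the constant term is needed; take it from each L_i and combine:
(-306)·(0) + (-21)·(0) + (-1)·(1) + 299·(0) = -1

-1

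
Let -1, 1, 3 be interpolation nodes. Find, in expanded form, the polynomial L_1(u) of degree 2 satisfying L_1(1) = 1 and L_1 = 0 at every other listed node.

L_1(u) = (u + 1)(u - 3) / [(2)·(-2)]
       = (u^2 - 2u - 3) / (-4)

L_1(u) = -(1/4)u^2 + (1/2)u + 3/4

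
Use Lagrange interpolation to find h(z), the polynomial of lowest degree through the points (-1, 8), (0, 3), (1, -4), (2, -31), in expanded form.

h(z) = -3z^3 - z^2 - 3z + 3

Build the Lagrange basis polynomials:
L_0(z) = z(z - 1)(z - 2) / [-6] = -(1/6)z^3 + (1/2)z^2 - (1/3)z
L_1(z) = (z + 1)(z - 1)(z - 2) / [2] = (1/2)z^3 - z^2 - (1/2)z + 1
L_2(z) = (z + 1)z(z - 2) / [-2] = -(1/2)z^3 + (1/2)z^2 + z
L_3(z) = (z + 1)z(z - 1) / [6] = (1/6)z^3 - (1/6)z
h(z) = 8·L_0 + 3·L_1 + (-4)·L_2 + (-31)·L_3
  8·L_0(z) = -(4/3)z^3 + 4z^2 - (8/3)z
  3·L_1(z) = (3/2)z^3 - 3z^2 - (3/2)z + 3
  (-4)·L_2(z) = 2z^3 - 2z^2 - 4z
  (-31)·L_3(z) = -(31/6)z^3 + (31/6)z
Adding term by term: -3z^3 - z^2 - 3z + 3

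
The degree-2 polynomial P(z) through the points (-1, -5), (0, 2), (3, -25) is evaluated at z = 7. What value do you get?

-173

Evaluate each Lagrange basis at z = 7:
L_0(7) = (7)·(4)/[(-1)·(-4)] = 7
L_1(7) = (8)·(4)/[(1)·(-3)] = -32/3
L_2(7) = (8)·(7)/[(4)·(3)] = 14/3
Sum: (-5)·(7) + 2·(-32/3) + (-25)·(14/3) = -173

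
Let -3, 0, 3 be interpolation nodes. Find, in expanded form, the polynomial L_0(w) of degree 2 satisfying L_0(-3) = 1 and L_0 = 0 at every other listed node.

L_0(w) = w(w - 3) / [(-3)·(-6)]
       = (w^2 - 3w) / (18)

L_0(w) = (1/18)w^2 - (1/6)w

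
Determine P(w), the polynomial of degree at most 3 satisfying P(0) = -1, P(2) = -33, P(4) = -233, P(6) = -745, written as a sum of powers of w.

P(w) = -3w^3 - 3w^2 + 2w - 1

Newton's divided differences:
P[0,2] = (-33 - (-1)) / (2 - 0) = -16
P[2,4] = (-233 - (-33)) / (4 - 2) = -100
P[4,6] = (-745 - (-233)) / (6 - 4) = -256
P[0,2,4] = (-100 - (-16)) / (4 - 0) = -21
P[2,4,6] = (-256 - (-100)) / (6 - 2) = -39
P[0,2,4,6] = (-39 - (-21)) / (6 - 0) = -3
P(w) = -1 + (-16)·w + (-21)·w(w - 2) + (-3)·w(w - 2)(w - 4)
Expanding: P(w) = -3w^3 - 3w^2 + 2w - 1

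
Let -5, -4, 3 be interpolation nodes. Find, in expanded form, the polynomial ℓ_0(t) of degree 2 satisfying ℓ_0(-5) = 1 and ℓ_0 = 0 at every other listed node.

ℓ_0(t) = (1/8)t^2 + (1/8)t - 3/2

ℓ_0(t) = (t + 4)(t - 3) / [(-1)·(-8)]
       = (t^2 + t - 12) / (8)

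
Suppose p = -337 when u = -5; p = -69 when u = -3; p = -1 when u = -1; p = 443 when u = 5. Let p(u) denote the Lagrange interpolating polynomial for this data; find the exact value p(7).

1151

Evaluate each Lagrange basis at u = 7:
L_0(7) = (10)·(8)·(2)/[(-2)·(-4)·(-10)] = -2
L_1(7) = (12)·(8)·(2)/[(2)·(-2)·(-8)] = 6
L_2(7) = (12)·(10)·(2)/[(4)·(2)·(-6)] = -5
L_3(7) = (12)·(10)·(8)/[(10)·(8)·(6)] = 2
Sum: (-337)·(-2) + (-69)·(6) + (-1)·(-5) + 443·(2) = 1151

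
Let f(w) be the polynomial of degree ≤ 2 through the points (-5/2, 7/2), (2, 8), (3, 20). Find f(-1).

-4

L_0(-1) = (-3)·(-4)/[(-9/2)·(-11/2)] = 16/33
L_1(-1) = (3/2)·(-4)/[(9/2)·(-1)] = 4/3
L_2(-1) = (3/2)·(-3)/[(11/2)·(1)] = -9/11
Sum: 7/2·(16/33) + 8·(4/3) + 20·(-9/11) = -4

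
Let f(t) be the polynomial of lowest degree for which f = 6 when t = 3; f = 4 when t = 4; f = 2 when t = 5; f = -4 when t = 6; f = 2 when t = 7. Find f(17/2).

3767/32

Evaluate each Lagrange basis at t = 17/2:
L_0(17/2) = (9/2)·(7/2)·(5/2)·(3/2)/[(-1)·(-2)·(-3)·(-4)] = 315/128
L_1(17/2) = (11/2)·(7/2)·(5/2)·(3/2)/[(1)·(-1)·(-2)·(-3)] = -385/32
L_2(17/2) = (11/2)·(9/2)·(5/2)·(3/2)/[(2)·(1)·(-1)·(-2)] = 1485/64
L_3(17/2) = (11/2)·(9/2)·(7/2)·(3/2)/[(3)·(2)·(1)·(-1)] = -693/32
L_4(17/2) = (11/2)·(9/2)·(7/2)·(5/2)/[(4)·(3)·(2)·(1)] = 1155/128
Sum: 6·(315/128) + 4·(-385/32) + 2·(1485/64) + (-4)·(-693/32) + 2·(1155/128) = 3767/32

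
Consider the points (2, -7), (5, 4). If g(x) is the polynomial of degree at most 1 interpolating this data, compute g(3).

L_0(3) = (-2)/[(-3)] = 2/3
L_1(3) = (1)/[(3)] = 1/3
Sum: (-7)·(2/3) + 4·(1/3) = -10/3

-10/3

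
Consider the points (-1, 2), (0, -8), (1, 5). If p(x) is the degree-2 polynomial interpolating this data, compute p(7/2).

Evaluate each Lagrange basis at x = 7/2:
L_0(7/2) = (7/2)·(5/2)/[(-1)·(-2)] = 35/8
L_1(7/2) = (9/2)·(5/2)/[(1)·(-1)] = -45/4
L_2(7/2) = (9/2)·(7/2)/[(2)·(1)] = 63/8
Sum: 2·(35/8) + (-8)·(-45/4) + 5·(63/8) = 1105/8

1105/8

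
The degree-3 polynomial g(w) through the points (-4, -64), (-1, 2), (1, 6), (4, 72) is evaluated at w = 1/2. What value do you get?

37/8

Using Newton's divided-difference form:
g[-4,-1] = (2 - (-64)) / (-1 - (-4)) = 22
g[-1,1] = (6 - 2) / (1 - (-1)) = 2
g[1,4] = (72 - 6) / (4 - 1) = 22
g[-4,-1,1] = (2 - 22) / (1 - (-4)) = -4
g[-1,1,4] = (22 - 2) / (4 - (-1)) = 4
g[-4,-1,1,4] = (4 - (-4)) / (4 - (-4)) = 1
g(1/2) = -64 + 22·(9/2) + (-4)·(9/2)·(3/2) + 1·(9/2)·(3/2)·(-1/2) = 37/8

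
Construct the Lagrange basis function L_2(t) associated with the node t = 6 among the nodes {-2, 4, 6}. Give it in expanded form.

L_2(t) = (t + 2)(t - 4) / [(8)·(2)]
       = (t^2 - 2t - 8) / (16)

L_2(t) = (1/16)t^2 - (1/8)t - 1/2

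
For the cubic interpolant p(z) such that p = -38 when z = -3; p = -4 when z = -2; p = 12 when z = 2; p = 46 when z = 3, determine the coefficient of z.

-4

L_0(z) = (z + 2)(z - 2)(z - 3) / [-30] = -(1/30)z^3 + (1/10)z^2 + (2/15)z - 2/5
L_1(z) = (z + 3)(z - 2)(z - 3) / [20] = (1/20)z^3 - (1/10)z^2 - (9/20)z + 9/10
L_2(z) = (z + 3)(z + 2)(z - 3) / [-20] = -(1/20)z^3 - (1/10)z^2 + (9/20)z + 9/10
L_3(z) = (z + 3)(z + 2)(z - 2) / [30] = (1/30)z^3 + (1/10)z^2 - (2/15)z - 2/5
p(z) = (-38)·L_0 + (-4)·L_1 + 12·L_2 + 46·L_3
Only the coefficient of z is needed; take it from each L_i and combine:
(-38)·(2/15) + (-4)·(-9/20) + 12·(9/20) + 46·(-2/15) = -4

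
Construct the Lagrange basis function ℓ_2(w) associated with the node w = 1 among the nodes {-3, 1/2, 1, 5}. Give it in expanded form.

ℓ_2(w) = (w + 3)(w - 1/2)(w - 5) / [(4)·(1/2)·(-4)]
       = (w^3 - (5/2)w^2 - 14w + 15/2) / (-8)

ℓ_2(w) = -(1/8)w^3 + (5/16)w^2 + (7/4)w - 15/16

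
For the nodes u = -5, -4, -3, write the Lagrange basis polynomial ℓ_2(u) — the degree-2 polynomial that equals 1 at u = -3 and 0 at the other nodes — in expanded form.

ℓ_2(u) = (u + 5)(u + 4) / [(2)·(1)]
       = (u^2 + 9u + 20) / (2)

ℓ_2(u) = (1/2)u^2 + (9/2)u + 10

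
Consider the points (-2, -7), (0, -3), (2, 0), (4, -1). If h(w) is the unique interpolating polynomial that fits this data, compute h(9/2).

L_0(9/2) = (9/2)·(5/2)·(1/2)/[(-2)·(-4)·(-6)] = -15/128
L_1(9/2) = (13/2)·(5/2)·(1/2)/[(2)·(-2)·(-4)] = 65/128
L_2(9/2) = (13/2)·(9/2)·(1/2)/[(4)·(2)·(-2)] = -117/128
L_3(9/2) = (13/2)·(9/2)·(5/2)/[(6)·(4)·(2)] = 195/128
Sum: (-7)·(-15/128) + (-3)·(65/128) + 0 + (-1)·(195/128) = -285/128

-285/128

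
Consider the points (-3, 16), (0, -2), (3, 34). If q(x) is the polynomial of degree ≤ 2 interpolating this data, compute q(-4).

Evaluate each Lagrange basis at x = -4:
L_0(-4) = (-4)·(-7)/[(-3)·(-6)] = 14/9
L_1(-4) = (-1)·(-7)/[(3)·(-3)] = -7/9
L_2(-4) = (-1)·(-4)/[(6)·(3)] = 2/9
Sum: 16·(14/9) + (-2)·(-7/9) + 34·(2/9) = 34

34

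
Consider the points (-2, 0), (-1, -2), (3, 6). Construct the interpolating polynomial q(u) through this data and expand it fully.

Newton's divided differences:
q[-2,-1] = (-2 - 0) / (-1 - (-2)) = -2
q[-1,3] = (6 - (-2)) / (3 - (-1)) = 2
q[-2,-1,3] = (2 - (-2)) / (3 - (-2)) = 4/5
q(u) = (-2)·(u + 2) + (4/5)·(u + 2)(u + 1)
Expanding: q(u) = (4/5)u^2 + (2/5)u - 12/5

q(u) = (4/5)u^2 + (2/5)u - 12/5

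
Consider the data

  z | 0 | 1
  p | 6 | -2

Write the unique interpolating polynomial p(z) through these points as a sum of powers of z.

L_0(z) = (z - 1) / [-1] = -z + 1
L_1(z) = z / [1] = z
p(z) = 6·L_0 + (-2)·L_1
  6·L_0(z) = -6z + 6
  (-2)·L_1(z) = -2z
Adding term by term: -8z + 6

p(z) = -8z + 6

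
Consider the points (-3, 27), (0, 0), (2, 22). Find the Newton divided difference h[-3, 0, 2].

4

h[-3,0] = (0 - 27) / (0 - (-3)) = -9
h[0,2] = (22 - 0) / (2 - 0) = 11
h[-3,0,2] = (11 - (-9)) / (2 - (-3)) = 4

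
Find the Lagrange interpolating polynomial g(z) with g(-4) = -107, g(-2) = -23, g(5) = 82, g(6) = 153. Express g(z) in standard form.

g(z) = z^3 - 2z^2 + 2z - 3

Build the Lagrange basis polynomials:
L_0(z) = (z + 2)(z - 5)(z - 6) / [-180] = -(1/180)z^3 + (1/20)z^2 - (2/45)z - 1/3
L_1(z) = (z + 4)(z - 5)(z - 6) / [112] = (1/112)z^3 - (1/16)z^2 - (1/8)z + 15/14
L_2(z) = (z + 4)(z + 2)(z - 6) / [-63] = -(1/63)z^3 + (4/9)z + 16/21
L_3(z) = (z + 4)(z + 2)(z - 5) / [80] = (1/80)z^3 + (1/80)z^2 - (11/40)z - 1/2
g(z) = (-107)·L_0 + (-23)·L_1 + 82·L_2 + 153·L_3
  (-107)·L_0(z) = (107/180)z^3 - (107/20)z^2 + (214/45)z + 107/3
  (-23)·L_1(z) = -(23/112)z^3 + (23/16)z^2 + (23/8)z - 345/14
  82·L_2(z) = -(82/63)z^3 + (328/9)z + 1312/21
  153·L_3(z) = (153/80)z^3 + (153/80)z^2 - (1683/40)z - 153/2
Adding term by term: z^3 - 2z^2 + 2z - 3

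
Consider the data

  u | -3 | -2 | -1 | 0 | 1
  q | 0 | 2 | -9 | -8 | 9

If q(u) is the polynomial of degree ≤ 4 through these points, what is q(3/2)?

Evaluate each Lagrange basis at u = 3/2:
L_0(3/2) = (7/2)·(5/2)·(3/2)·(1/2)/[(-1)·(-2)·(-3)·(-4)] = 35/128
L_1(3/2) = (9/2)·(5/2)·(3/2)·(1/2)/[(1)·(-1)·(-2)·(-3)] = -45/32
L_2(3/2) = (9/2)·(7/2)·(3/2)·(1/2)/[(2)·(1)·(-1)·(-2)] = 189/64
L_3(3/2) = (9/2)·(7/2)·(5/2)·(1/2)/[(3)·(2)·(1)·(-1)] = -105/32
L_4(3/2) = (9/2)·(7/2)·(5/2)·(3/2)/[(4)·(3)·(2)·(1)] = 315/128
Sum: 0 + 2·(-45/32) + (-9)·(189/64) + (-8)·(-105/32) + 9·(315/128) = 2433/128

2433/128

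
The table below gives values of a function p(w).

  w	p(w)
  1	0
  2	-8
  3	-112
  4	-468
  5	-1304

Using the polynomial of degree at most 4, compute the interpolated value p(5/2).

Evaluate each Lagrange basis at w = 5/2:
L_0(5/2) = (1/2)·(-1/2)·(-3/2)·(-5/2)/[(-1)·(-2)·(-3)·(-4)] = -5/128
L_1(5/2) = (3/2)·(-1/2)·(-3/2)·(-5/2)/[(1)·(-1)·(-2)·(-3)] = 15/32
L_2(5/2) = (3/2)·(1/2)·(-3/2)·(-5/2)/[(2)·(1)·(-1)·(-2)] = 45/64
L_3(5/2) = (3/2)·(1/2)·(-1/2)·(-5/2)/[(3)·(2)·(1)·(-1)] = -5/32
L_4(5/2) = (3/2)·(1/2)·(-1/2)·(-3/2)/[(4)·(3)·(2)·(1)] = 3/128
Sum: 0 + (-8)·(15/32) + (-112)·(45/64) + (-468)·(-5/32) + (-1304)·(3/128) = -639/16

-639/16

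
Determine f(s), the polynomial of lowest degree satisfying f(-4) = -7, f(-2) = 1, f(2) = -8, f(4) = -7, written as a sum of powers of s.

Build the Lagrange basis polynomials:
L_0(s) = (s + 2)(s - 2)(s - 4) / [-96] = -(1/96)s^3 + (1/24)s^2 + (1/24)s - 1/6
L_1(s) = (s + 4)(s - 2)(s - 4) / [48] = (1/48)s^3 - (1/24)s^2 - (1/3)s + 2/3
L_2(s) = (s + 4)(s + 2)(s - 4) / [-48] = -(1/48)s^3 - (1/24)s^2 + (1/3)s + 2/3
L_3(s) = (s + 4)(s + 2)(s - 2) / [96] = (1/96)s^3 + (1/24)s^2 - (1/24)s - 1/6
f(s) = (-7)·L_0 + 1·L_1 + (-8)·L_2 + (-7)·L_3
  (-7)·L_0(s) = (7/96)s^3 - (7/24)s^2 - (7/24)s + 7/6
  1·L_1(s) = (1/48)s^3 - (1/24)s^2 - (1/3)s + 2/3
  (-8)·L_2(s) = (1/6)s^3 + (1/3)s^2 - (8/3)s - 16/3
  (-7)·L_3(s) = -(7/96)s^3 - (7/24)s^2 + (7/24)s + 7/6
Adding term by term: (3/16)s^3 - (7/24)s^2 - 3s - 7/3

f(s) = (3/16)s^3 - (7/24)s^2 - 3s - 7/3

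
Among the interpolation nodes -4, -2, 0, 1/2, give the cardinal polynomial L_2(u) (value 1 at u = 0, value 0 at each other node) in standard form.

L_2(u) = (u + 4)(u + 2)(u - 1/2) / [(4)·(2)·(-1/2)]
       = (u^3 + (11/2)u^2 + 5u - 4) / (-4)

L_2(u) = -(1/4)u^3 - (11/8)u^2 - (5/4)u + 1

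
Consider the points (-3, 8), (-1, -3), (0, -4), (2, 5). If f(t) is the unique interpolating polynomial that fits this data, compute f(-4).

86/5

Evaluate each Lagrange basis at t = -4:
L_0(-4) = (-3)·(-4)·(-6)/[(-2)·(-3)·(-5)] = 12/5
L_1(-4) = (-1)·(-4)·(-6)/[(2)·(-1)·(-3)] = -4
L_2(-4) = (-1)·(-3)·(-6)/[(3)·(1)·(-2)] = 3
L_3(-4) = (-1)·(-3)·(-4)/[(5)·(3)·(2)] = -2/5
Sum: 8·(12/5) + (-3)·(-4) + (-4)·(3) + 5·(-2/5) = 86/5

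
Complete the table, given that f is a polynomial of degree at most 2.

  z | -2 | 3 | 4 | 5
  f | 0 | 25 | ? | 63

42

The 3 known values determine f uniquely (degree ≤ 2).
Evaluate each Lagrange basis at z = 4:
L_0(4) = (1)·(-1)/[(-5)·(-7)] = -1/35
L_1(4) = (6)·(-1)/[(5)·(-2)] = 3/5
L_2(4) = (6)·(1)/[(7)·(2)] = 3/7
Sum: 0 + 25·(3/5) + 63·(3/7) = 42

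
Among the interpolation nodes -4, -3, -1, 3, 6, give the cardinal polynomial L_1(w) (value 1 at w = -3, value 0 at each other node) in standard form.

L_1(w) = (w + 4)(w + 1)(w - 3)(w - 6) / [(1)·(-2)·(-6)·(-9)]
       = (w^4 - 4w^3 - 23w^2 + 54w + 72) / (-108)

L_1(w) = -(1/108)w^4 + (1/27)w^3 + (23/108)w^2 - (1/2)w - 2/3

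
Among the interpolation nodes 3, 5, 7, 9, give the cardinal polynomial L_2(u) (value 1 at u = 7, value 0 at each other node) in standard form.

L_2(u) = -(1/16)u^3 + (17/16)u^2 - (87/16)u + 135/16

L_2(u) = (u - 3)(u - 5)(u - 9) / [(4)·(2)·(-2)]
       = (u^3 - 17u^2 + 87u - 135) / (-16)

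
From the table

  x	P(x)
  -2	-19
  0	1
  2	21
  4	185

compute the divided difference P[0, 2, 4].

18

P[0,2] = (21 - 1) / (2 - 0) = 10
P[2,4] = (185 - 21) / (4 - 2) = 82
P[0,2,4] = (82 - 10) / (4 - 0) = 18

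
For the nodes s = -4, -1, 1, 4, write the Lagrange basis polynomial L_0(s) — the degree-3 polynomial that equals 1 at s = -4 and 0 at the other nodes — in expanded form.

L_0(s) = -(1/120)s^3 + (1/30)s^2 + (1/120)s - 1/30

L_0(s) = (s + 1)(s - 1)(s - 4) / [(-3)·(-5)·(-8)]
       = (s^3 - 4s^2 - s + 4) / (-120)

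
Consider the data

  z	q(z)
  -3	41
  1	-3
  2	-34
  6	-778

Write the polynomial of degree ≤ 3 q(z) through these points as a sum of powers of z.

q(z) = -3z^3 - 4z^2 + 2z + 2

Build the Lagrange basis polynomials:
L_0(z) = (z - 1)(z - 2)(z - 6) / [-180] = -(1/180)z^3 + (1/20)z^2 - (1/9)z + 1/15
L_1(z) = (z + 3)(z - 2)(z - 6) / [20] = (1/20)z^3 - (1/4)z^2 - (3/5)z + 9/5
L_2(z) = (z + 3)(z - 1)(z - 6) / [-20] = -(1/20)z^3 + (1/5)z^2 + (3/4)z - 9/10
L_3(z) = (z + 3)(z - 1)(z - 2) / [180] = (1/180)z^3 - (7/180)z + 1/30
q(z) = 41·L_0 + (-3)·L_1 + (-34)·L_2 + (-778)·L_3
  41·L_0(z) = -(41/180)z^3 + (41/20)z^2 - (41/9)z + 41/15
  (-3)·L_1(z) = -(3/20)z^3 + (3/4)z^2 + (9/5)z - 27/5
  (-34)·L_2(z) = (17/10)z^3 - (34/5)z^2 - (51/2)z + 153/5
  (-778)·L_3(z) = -(389/90)z^3 + (2723/90)z - 389/15
Adding term by term: -3z^3 - 4z^2 + 2z + 2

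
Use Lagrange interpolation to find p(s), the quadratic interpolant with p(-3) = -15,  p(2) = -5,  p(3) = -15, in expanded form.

p(s) = -2s^2 + 3

Build the Lagrange basis polynomials:
L_0(s) = (s - 2)(s - 3) / [30] = (1/30)s^2 - (1/6)s + 1/5
L_1(s) = (s + 3)(s - 3) / [-5] = -(1/5)s^2 + 9/5
L_2(s) = (s + 3)(s - 2) / [6] = (1/6)s^2 + (1/6)s - 1
p(s) = (-15)·L_0 + (-5)·L_1 + (-15)·L_2
  (-15)·L_0(s) = -(1/2)s^2 + (5/2)s - 3
  (-5)·L_1(s) = s^2 - 9
  (-15)·L_2(s) = -(5/2)s^2 - (5/2)s + 15
Adding term by term: -2s^2 + 3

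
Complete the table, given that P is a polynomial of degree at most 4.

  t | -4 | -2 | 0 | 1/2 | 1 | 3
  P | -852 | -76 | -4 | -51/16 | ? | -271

The 5 known values determine P uniquely (degree ≤ 4).
L_0(1) = (3)·(1)·(1/2)·(-2)/[(-2)·(-4)·(-9/2)·(-7)] = -1/84
L_1(1) = (5)·(1)·(1/2)·(-2)/[(2)·(-2)·(-5/2)·(-5)] = 1/10
L_2(1) = (5)·(3)·(1/2)·(-2)/[(4)·(2)·(-1/2)·(-3)] = -5/4
L_3(1) = (5)·(3)·(1)·(-2)/[(9/2)·(5/2)·(1/2)·(-5/2)] = 32/15
L_4(1) = (5)·(3)·(1)·(1/2)/[(7)·(5)·(3)·(5/2)] = 1/35
Sum: (-852)·(-1/84) + (-76)·(1/10) + (-4)·(-5/4) + (-51/16)·(32/15) + (-271)·(1/35) = -7

-7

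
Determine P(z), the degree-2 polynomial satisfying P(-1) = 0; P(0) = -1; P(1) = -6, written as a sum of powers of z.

P(z) = -2z^2 - 3z - 1

L_0(z) = z(z - 1) / [2] = (1/2)z^2 - (1/2)z
L_1(z) = (z + 1)(z - 1) / [-1] = -z^2 + 1
L_2(z) = (z + 1)z / [2] = (1/2)z^2 + (1/2)z
P(z) = 0·L_0 + (-1)·L_1 + (-6)·L_2
  0·L_0(z) = 0
  (-1)·L_1(z) = z^2 - 1
  (-6)·L_2(z) = -3z^2 - 3z
Adding term by term: -2z^2 - 3z - 1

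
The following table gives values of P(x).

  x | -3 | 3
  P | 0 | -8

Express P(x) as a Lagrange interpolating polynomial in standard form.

P(x) = -(4/3)x - 4

L_0(x) = (x - 3) / [-6] = -(1/6)x + 1/2
L_1(x) = (x + 3) / [6] = (1/6)x + 1/2
P(x) = 0·L_0 + (-8)·L_1
  0·L_0(x) = 0
  (-8)·L_1(x) = -(4/3)x - 4
Adding term by term: -(4/3)x - 4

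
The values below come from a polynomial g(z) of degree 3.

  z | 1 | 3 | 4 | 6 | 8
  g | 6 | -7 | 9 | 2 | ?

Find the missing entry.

The 4 known values determine g uniquely (degree ≤ 3).
Evaluate each Lagrange basis at z = 8:
L_0(8) = (5)·(4)·(2)/[(-2)·(-3)·(-5)] = -4/3
L_1(8) = (7)·(4)·(2)/[(2)·(-1)·(-3)] = 28/3
L_2(8) = (7)·(5)·(2)/[(3)·(1)·(-2)] = -35/3
L_3(8) = (7)·(5)·(4)/[(5)·(3)·(2)] = 14/3
Sum: 6·(-4/3) + (-7)·(28/3) + 9·(-35/3) + 2·(14/3) = -169

-169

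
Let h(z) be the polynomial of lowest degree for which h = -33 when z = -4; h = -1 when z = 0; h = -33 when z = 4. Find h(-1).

-3

Using Newton's divided-difference form:
h[-4,0] = (-1 - (-33)) / (0 - (-4)) = 8
h[0,4] = (-33 - (-1)) / (4 - 0) = -8
h[-4,0,4] = (-8 - 8) / (4 - (-4)) = -2
h(-1) = -33 + 8·(3) + (-2)·(3)·(-1) = -3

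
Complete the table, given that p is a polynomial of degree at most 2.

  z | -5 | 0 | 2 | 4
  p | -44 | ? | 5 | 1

1

The 3 known values determine p uniquely (degree ≤ 2).
Evaluate each Lagrange basis at z = 0:
L_0(0) = (-2)·(-4)/[(-7)·(-9)] = 8/63
L_1(0) = (5)·(-4)/[(7)·(-2)] = 10/7
L_2(0) = (5)·(-2)/[(9)·(2)] = -5/9
Sum: (-44)·(8/63) + 5·(10/7) + 1·(-5/9) = 1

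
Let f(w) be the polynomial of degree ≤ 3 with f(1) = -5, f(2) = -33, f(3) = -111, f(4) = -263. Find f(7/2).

Using Newton's divided-difference form:
f[1,2] = (-33 - (-5)) / (2 - 1) = -28
f[2,3] = (-111 - (-33)) / (3 - 2) = -78
f[3,4] = (-263 - (-111)) / (4 - 3) = -152
f[1,2,3] = (-78 - (-28)) / (3 - 1) = -25
f[2,3,4] = (-152 - (-78)) / (4 - 2) = -37
f[1,2,3,4] = (-37 - (-25)) / (4 - 1) = -4
f(7/2) = -5 + (-28)·(5/2) + (-25)·(5/2)·(3/2) + (-4)·(5/2)·(3/2)·(1/2) = -705/4

-705/4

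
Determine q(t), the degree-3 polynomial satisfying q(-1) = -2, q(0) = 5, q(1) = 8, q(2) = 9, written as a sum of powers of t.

Newton's divided differences:
q[-1,0] = (5 - (-2)) / (0 - (-1)) = 7
q[0,1] = (8 - 5) / (1 - 0) = 3
q[1,2] = (9 - 8) / (2 - 1) = 1
q[-1,0,1] = (3 - 7) / (1 - (-1)) = -2
q[0,1,2] = (1 - 3) / (2 - 0) = -1
q[-1,0,1,2] = (-1 - (-2)) / (2 - (-1)) = 1/3
q(t) = -2 + 7·(t + 1) + (-2)·(t + 1)t + (1/3)·(t + 1)t(t - 1)
Expanding: q(t) = (1/3)t^3 - 2t^2 + (14/3)t + 5

q(t) = (1/3)t^3 - 2t^2 + (14/3)t + 5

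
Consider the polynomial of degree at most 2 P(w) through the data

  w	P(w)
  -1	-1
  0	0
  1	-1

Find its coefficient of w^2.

L_0(w) = w(w - 1) / [2] = (1/2)w^2 - (1/2)w
L_1(w) = (w + 1)(w - 1) / [-1] = -w^2 + 1
L_2(w) = (w + 1)w / [2] = (1/2)w^2 + (1/2)w
P(w) = (-1)·L_0 + 0·L_1 + (-1)·L_2
Only the coefficient of w^2 is needed; take it from each L_i and combine:
(-1)·(1/2) + 0·(-1) + (-1)·(1/2) = -1

-1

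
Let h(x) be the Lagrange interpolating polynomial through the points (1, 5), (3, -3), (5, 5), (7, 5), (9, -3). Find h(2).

Evaluate each Lagrange basis at x = 2:
L_0(2) = (-1)·(-3)·(-5)·(-7)/[(-2)·(-4)·(-6)·(-8)] = 35/128
L_1(2) = (1)·(-3)·(-5)·(-7)/[(2)·(-2)·(-4)·(-6)] = 35/32
L_2(2) = (1)·(-1)·(-5)·(-7)/[(4)·(2)·(-2)·(-4)] = -35/64
L_3(2) = (1)·(-1)·(-3)·(-7)/[(6)·(4)·(2)·(-2)] = 7/32
L_4(2) = (1)·(-1)·(-3)·(-5)/[(8)·(6)·(4)·(2)] = -5/128
Sum: 5·(35/128) + (-3)·(35/32) + 5·(-35/64) + 5·(7/32) + (-3)·(-5/128) = -55/16

-55/16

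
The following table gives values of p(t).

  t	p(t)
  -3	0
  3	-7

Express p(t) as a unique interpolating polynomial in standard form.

p(t) = -(7/6)t - 7/2

Build the Lagrange basis polynomials:
L_0(t) = (t - 3) / [-6] = -(1/6)t + 1/2
L_1(t) = (t + 3) / [6] = (1/6)t + 1/2
p(t) = 0·L_0 + (-7)·L_1
  0·L_0(t) = 0
  (-7)·L_1(t) = -(7/6)t - 7/2
Adding term by term: -(7/6)t - 7/2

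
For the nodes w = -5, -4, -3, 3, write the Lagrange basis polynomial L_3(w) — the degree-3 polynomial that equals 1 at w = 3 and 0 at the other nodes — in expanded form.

L_3(w) = (w + 5)(w + 4)(w + 3) / [(8)·(7)·(6)]
       = (w^3 + 12w^2 + 47w + 60) / (336)

L_3(w) = (1/336)w^3 + (1/28)w^2 + (47/336)w + 5/28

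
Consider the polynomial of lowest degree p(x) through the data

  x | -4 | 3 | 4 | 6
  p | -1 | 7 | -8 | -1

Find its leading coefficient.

275/336

The leading coefficient equals the top divided difference p[-4,3,4,6].
p[-4,3] = (7 - (-1)) / (3 - (-4)) = 8/7
p[3,4] = (-8 - 7) / (4 - 3) = -15
p[4,6] = (-1 - (-8)) / (6 - 4) = 7/2
p[-4,3,4] = (-15 - 8/7) / (4 - (-4)) = -113/56
p[3,4,6] = (7/2 - (-15)) / (6 - 3) = 37/6
p[-4,3,4,6] = (37/6 - (-113/56)) / (6 - (-4)) = 275/336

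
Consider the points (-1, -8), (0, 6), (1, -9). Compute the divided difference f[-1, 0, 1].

-29/2

f[-1,0] = (6 - (-8)) / (0 - (-1)) = 14
f[0,1] = (-9 - 6) / (1 - 0) = -15
f[-1,0,1] = (-15 - 14) / (1 - (-1)) = -29/2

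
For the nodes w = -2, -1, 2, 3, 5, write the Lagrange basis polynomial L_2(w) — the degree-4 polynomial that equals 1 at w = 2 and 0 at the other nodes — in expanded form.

L_2(w) = (w + 2)(w + 1)(w - 3)(w - 5) / [(4)·(3)·(-1)·(-3)]
       = (w^4 - 5w^3 - 7w^2 + 29w + 30) / (36)

L_2(w) = (1/36)w^4 - (5/36)w^3 - (7/36)w^2 + (29/36)w + 5/6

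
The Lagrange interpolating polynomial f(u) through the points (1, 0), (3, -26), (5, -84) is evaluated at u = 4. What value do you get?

-51

L_0(4) = (1)·(-1)/[(-2)·(-4)] = -1/8
L_1(4) = (3)·(-1)/[(2)·(-2)] = 3/4
L_2(4) = (3)·(1)/[(4)·(2)] = 3/8
Sum: 0 + (-26)·(3/4) + (-84)·(3/8) = -51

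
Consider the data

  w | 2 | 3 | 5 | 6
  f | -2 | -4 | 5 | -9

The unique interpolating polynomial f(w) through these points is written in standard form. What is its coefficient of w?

L_0(w) = (w - 3)(w - 5)(w - 6) / [-12] = -(1/12)w^3 + (7/6)w^2 - (21/4)w + 15/2
L_1(w) = (w - 2)(w - 5)(w - 6) / [6] = (1/6)w^3 - (13/6)w^2 + (26/3)w - 10
L_2(w) = (w - 2)(w - 3)(w - 6) / [-6] = -(1/6)w^3 + (11/6)w^2 - 6w + 6
L_3(w) = (w - 2)(w - 3)(w - 5) / [12] = (1/12)w^3 - (5/6)w^2 + (31/12)w - 5/2
f(w) = (-2)·L_0 + (-4)·L_1 + 5·L_2 + (-9)·L_3
Only the coefficient of w is needed; take it from each L_i and combine:
(-2)·(-21/4) + (-4)·(26/3) + 5·(-6) + (-9)·(31/12) = -929/12

-929/12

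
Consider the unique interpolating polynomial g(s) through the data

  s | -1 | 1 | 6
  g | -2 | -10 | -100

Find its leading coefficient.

-2

The leading coefficient equals the top divided difference g[-1,1,6].
g[-1,1] = (-10 - (-2)) / (1 - (-1)) = -4
g[1,6] = (-100 - (-10)) / (6 - 1) = -18
g[-1,1,6] = (-18 - (-4)) / (6 - (-1)) = -2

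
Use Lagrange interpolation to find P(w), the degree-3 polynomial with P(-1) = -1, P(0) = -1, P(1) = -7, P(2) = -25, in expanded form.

P(w) = -w^3 - 3w^2 - 2w - 1

L_0(w) = w(w - 1)(w - 2) / [-6] = -(1/6)w^3 + (1/2)w^2 - (1/3)w
L_1(w) = (w + 1)(w - 1)(w - 2) / [2] = (1/2)w^3 - w^2 - (1/2)w + 1
L_2(w) = (w + 1)w(w - 2) / [-2] = -(1/2)w^3 + (1/2)w^2 + w
L_3(w) = (w + 1)w(w - 1) / [6] = (1/6)w^3 - (1/6)w
P(w) = (-1)·L_0 + (-1)·L_1 + (-7)·L_2 + (-25)·L_3
  (-1)·L_0(w) = (1/6)w^3 - (1/2)w^2 + (1/3)w
  (-1)·L_1(w) = -(1/2)w^3 + w^2 + (1/2)w - 1
  (-7)·L_2(w) = (7/2)w^3 - (7/2)w^2 - 7w
  (-25)·L_3(w) = -(25/6)w^3 + (25/6)w
Adding term by term: -w^3 - 3w^2 - 2w - 1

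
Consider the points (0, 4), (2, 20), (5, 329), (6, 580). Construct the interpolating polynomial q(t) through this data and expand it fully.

Build the Lagrange basis polynomials:
L_0(t) = (t - 2)(t - 5)(t - 6) / [-60] = -(1/60)t^3 + (13/60)t^2 - (13/15)t + 1
L_1(t) = t(t - 5)(t - 6) / [24] = (1/24)t^3 - (11/24)t^2 + (5/4)t
L_2(t) = t(t - 2)(t - 6) / [-15] = -(1/15)t^3 + (8/15)t^2 - (4/5)t
L_3(t) = t(t - 2)(t - 5) / [24] = (1/24)t^3 - (7/24)t^2 + (5/12)t
q(t) = 4·L_0 + 20·L_1 + 329·L_2 + 580·L_3
  4·L_0(t) = -(1/15)t^3 + (13/15)t^2 - (52/15)t + 4
  20·L_1(t) = (5/6)t^3 - (55/6)t^2 + 25t
  329·L_2(t) = -(329/15)t^3 + (2632/15)t^2 - (1316/5)t
  580·L_3(t) = (145/6)t^3 - (1015/6)t^2 + (725/3)t
Adding term by term: 3t^3 - 2t^2 + 4

q(t) = 3t^3 - 2t^2 + 4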